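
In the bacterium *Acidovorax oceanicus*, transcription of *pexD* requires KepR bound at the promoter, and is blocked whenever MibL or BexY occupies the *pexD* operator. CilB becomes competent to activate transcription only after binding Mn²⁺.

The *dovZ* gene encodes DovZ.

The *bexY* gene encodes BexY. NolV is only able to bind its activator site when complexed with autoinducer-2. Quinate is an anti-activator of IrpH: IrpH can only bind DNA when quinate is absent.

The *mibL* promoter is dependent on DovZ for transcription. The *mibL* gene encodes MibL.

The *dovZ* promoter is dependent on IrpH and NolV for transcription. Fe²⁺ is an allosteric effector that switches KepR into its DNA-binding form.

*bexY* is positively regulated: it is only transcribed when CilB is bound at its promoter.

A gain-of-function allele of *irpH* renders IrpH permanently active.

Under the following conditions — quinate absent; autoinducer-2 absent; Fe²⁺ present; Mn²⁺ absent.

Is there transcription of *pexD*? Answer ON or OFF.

IrpH is constitutively active in this strain.
Autoinducer-2 is absent, so NolV is inactive.
Required activator NolV is absent, so *dovZ* is not transcribed.
So DovZ is not produced.
Required activator DovZ is absent, so *mibL* is not transcribed.
So MibL is not produced.
Fe²⁺ is present, so KepR is active.
Mn²⁺ is absent, so CilB is inactive.
Required activator CilB is absent, so *bexY* is not transcribed.
So BexY is not produced.
No repressor is bound and KepR is active, so *pexD* is transcribed.

ON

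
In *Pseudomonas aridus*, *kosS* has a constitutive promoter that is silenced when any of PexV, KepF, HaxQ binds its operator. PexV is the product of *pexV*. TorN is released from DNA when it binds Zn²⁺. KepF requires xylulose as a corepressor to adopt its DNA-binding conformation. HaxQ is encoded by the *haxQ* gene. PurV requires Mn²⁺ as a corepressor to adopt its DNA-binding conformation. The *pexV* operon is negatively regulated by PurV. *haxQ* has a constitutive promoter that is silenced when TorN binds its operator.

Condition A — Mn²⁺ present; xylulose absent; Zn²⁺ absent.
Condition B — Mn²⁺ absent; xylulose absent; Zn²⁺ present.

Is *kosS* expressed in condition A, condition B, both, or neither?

A only

Condition A:
Mn²⁺ is present, so PurV is active.
With repressor PurV bound, *pexV* is not transcribed.
So PexV is not produced.
Xylulose is absent, so KepF is inactive.
Zn²⁺ is absent, so TorN is active.
With repressor TorN bound, *haxQ* is not transcribed.
So HaxQ is not produced.
With no repressor bound, *kosS* is transcribed.
→ *kosS* is ON in A.
Condition B:
Mn²⁺ is absent, so PurV is inactive.
With no repressor bound, *pexV* is transcribed.
So PexV is produced and active.
Xylulose is absent, so KepF is inactive.
Zn²⁺ is present, so TorN is inactive.
With no repressor bound, *haxQ* is transcribed.
So HaxQ is produced and active.
With repressor PexV bound, *kosS* is not transcribed.
→ *kosS* is OFF in B.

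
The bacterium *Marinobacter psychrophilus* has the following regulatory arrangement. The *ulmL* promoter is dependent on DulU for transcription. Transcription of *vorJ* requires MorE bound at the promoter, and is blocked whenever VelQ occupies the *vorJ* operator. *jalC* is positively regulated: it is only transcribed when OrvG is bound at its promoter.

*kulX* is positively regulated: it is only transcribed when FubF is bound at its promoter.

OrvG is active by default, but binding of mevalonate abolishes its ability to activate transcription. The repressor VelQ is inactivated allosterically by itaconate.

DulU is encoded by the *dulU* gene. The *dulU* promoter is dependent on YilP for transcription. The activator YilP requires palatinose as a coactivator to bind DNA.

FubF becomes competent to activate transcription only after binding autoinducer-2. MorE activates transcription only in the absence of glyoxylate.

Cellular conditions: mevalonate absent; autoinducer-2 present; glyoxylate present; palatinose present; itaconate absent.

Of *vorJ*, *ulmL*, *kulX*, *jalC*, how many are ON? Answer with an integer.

3

Glyoxylate is present, so MorE is inactive.
Itaconate is absent, so VelQ is active.
With repressor VelQ bound, *vorJ* is not transcribed.
→ *vorJ* is OFF.
Palatinose is present, so YilP is active.
No repressor is bound and YilP is active, so *dulU* is transcribed.
So DulU is produced and active.
No repressor is bound and DulU is active, so *ulmL* is transcribed.
→ *ulmL* is ON.
Autoinducer-2 is present, so FubF is active.
No repressor is bound and FubF is active, so *kulX* is transcribed.
→ *kulX* is ON.
Mevalonate is absent, so OrvG is active.
No repressor is bound and OrvG is active, so *jalC* is transcribed.
→ *jalC* is ON.
3 of the 4 genes are transcribed.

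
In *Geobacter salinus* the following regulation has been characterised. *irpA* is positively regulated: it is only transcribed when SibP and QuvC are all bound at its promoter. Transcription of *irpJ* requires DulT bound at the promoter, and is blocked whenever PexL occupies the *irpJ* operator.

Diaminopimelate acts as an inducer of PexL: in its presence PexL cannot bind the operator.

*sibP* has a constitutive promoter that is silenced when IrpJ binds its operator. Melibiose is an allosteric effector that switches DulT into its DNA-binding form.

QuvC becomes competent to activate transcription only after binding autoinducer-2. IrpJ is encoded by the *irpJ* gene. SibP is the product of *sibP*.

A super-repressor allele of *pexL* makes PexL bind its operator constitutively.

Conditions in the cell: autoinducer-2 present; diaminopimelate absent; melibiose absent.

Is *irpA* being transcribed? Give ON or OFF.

ON

Melibiose is absent, so DulT is inactive.
PexL is constitutively active in this strain.
With repressor PexL bound, *irpJ* is not transcribed.
So IrpJ is not produced.
With no repressor bound, *sibP* is transcribed.
So SibP is produced and active.
Autoinducer-2 is present, so QuvC is active.
No repressor is bound and SibP and QuvC are active, so *irpA* is transcribed.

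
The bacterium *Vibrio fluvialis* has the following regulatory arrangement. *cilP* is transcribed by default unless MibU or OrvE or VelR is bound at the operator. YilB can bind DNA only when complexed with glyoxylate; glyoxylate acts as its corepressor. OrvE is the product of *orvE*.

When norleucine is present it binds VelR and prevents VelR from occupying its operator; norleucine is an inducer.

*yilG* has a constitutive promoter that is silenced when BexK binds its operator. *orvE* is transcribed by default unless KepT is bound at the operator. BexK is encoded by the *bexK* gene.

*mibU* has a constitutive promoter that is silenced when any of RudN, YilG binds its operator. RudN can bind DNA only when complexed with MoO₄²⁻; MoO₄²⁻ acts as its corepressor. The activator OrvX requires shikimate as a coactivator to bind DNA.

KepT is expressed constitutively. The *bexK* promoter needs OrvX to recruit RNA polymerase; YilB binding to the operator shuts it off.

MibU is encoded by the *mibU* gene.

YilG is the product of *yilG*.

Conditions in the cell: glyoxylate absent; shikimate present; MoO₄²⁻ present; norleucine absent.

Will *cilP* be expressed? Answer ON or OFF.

OFF

MoO₄²⁻ is present, so RudN is active.
Glyoxylate is absent, so YilB is inactive.
Shikimate is present, so OrvX is active.
No repressor is bound and OrvX is active, so *bexK* is transcribed.
So BexK is produced and active.
With repressor BexK bound, *yilG* is not transcribed.
So YilG is not produced.
With repressor RudN bound, *mibU* is not transcribed.
So MibU is not produced.
KepT is produced constitutively and is active.
With repressor KepT bound, *orvE* is not transcribed.
So OrvE is not produced.
Norleucine is absent, so VelR is active.
With repressor VelR bound, *cilP* is not transcribed.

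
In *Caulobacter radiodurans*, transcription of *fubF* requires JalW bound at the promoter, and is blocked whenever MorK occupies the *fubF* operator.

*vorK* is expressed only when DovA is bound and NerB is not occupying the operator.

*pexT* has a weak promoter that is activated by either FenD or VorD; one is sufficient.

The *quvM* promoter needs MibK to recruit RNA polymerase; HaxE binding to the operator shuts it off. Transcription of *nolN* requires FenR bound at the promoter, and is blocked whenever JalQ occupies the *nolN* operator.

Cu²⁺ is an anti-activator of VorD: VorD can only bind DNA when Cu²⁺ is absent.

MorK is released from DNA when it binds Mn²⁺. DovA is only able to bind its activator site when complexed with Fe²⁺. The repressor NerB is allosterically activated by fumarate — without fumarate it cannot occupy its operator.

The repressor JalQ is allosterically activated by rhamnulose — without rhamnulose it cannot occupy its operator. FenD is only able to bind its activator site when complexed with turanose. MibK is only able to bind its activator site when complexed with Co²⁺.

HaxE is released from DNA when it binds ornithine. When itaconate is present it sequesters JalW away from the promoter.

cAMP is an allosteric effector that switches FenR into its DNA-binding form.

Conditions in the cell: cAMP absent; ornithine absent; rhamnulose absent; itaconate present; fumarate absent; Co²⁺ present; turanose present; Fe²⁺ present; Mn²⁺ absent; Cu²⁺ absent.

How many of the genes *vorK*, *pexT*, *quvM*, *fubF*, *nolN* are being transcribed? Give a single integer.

Fe²⁺ is present, so DovA is active.
Fumarate is absent, so NerB is inactive.
No repressor is bound and DovA is active, so *vorK* is transcribed.
→ *vorK* is ON.
Turanose is present, so FenD is active.
Cu²⁺ is absent, so VorD is active.
Activator FenD is present, so *pexT* is transcribed.
→ *pexT* is ON.
Ornithine is absent, so HaxE is active.
Co²⁺ is present, so MibK is active.
With repressor HaxE bound, *quvM* is not transcribed.
→ *quvM* is OFF.
Mn²⁺ is absent, so MorK is active.
Itaconate is present, so JalW is inactive.
With repressor MorK bound, *fubF* is not transcribed.
→ *fubF* is OFF.
Rhamnulose is absent, so JalQ is inactive.
cAMP is absent, so FenR is inactive.
Required activator FenR is absent, so *nolN* is not transcribed.
→ *nolN* is OFF.
2 of the 5 genes are transcribed.

2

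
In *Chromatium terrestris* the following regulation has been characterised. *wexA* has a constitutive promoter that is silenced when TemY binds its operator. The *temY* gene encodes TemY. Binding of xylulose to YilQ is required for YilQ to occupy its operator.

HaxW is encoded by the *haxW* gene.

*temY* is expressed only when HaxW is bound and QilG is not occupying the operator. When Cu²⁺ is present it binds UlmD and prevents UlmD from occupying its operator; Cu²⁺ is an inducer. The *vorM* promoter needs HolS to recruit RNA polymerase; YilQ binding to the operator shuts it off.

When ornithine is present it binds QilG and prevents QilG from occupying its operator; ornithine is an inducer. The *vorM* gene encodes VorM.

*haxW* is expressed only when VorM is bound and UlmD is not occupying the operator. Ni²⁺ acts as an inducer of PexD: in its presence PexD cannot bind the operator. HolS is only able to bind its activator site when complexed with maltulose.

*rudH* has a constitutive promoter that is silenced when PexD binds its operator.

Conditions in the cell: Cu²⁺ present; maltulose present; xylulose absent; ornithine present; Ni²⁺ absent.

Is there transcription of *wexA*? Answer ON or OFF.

Xylulose is absent, so YilQ is inactive.
Maltulose is present, so HolS is active.
No repressor is bound and HolS is active, so *vorM* is transcribed.
So VorM is produced and active.
Cu²⁺ is present, so UlmD is inactive.
No repressor is bound and VorM is active, so *haxW* is transcribed.
So HaxW is produced and active.
Ornithine is present, so QilG is inactive.
No repressor is bound and HaxW is active, so *temY* is transcribed.
So TemY is produced and active.
With repressor TemY bound, *wexA* is not transcribed.

OFF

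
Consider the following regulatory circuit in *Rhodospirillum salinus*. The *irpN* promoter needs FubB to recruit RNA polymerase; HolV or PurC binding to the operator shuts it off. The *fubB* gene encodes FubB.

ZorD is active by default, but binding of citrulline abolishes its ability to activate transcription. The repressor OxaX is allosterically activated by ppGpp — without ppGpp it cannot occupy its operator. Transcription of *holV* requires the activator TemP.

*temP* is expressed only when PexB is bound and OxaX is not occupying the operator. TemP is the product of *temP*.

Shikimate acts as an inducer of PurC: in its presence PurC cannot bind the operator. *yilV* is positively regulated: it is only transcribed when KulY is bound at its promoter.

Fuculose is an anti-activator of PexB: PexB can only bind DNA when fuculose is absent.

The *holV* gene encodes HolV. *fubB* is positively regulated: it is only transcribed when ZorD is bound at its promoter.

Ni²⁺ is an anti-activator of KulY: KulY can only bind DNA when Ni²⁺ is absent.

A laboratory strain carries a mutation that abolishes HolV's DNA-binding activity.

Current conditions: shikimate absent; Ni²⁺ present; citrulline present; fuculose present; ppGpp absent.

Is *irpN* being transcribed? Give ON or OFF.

HolV is non-functional in this strain, so it has no effect.
Citrulline is present, so ZorD is inactive.
Required activator ZorD is absent, so *fubB* is not transcribed.
So FubB is not produced.
Shikimate is absent, so PurC is active.
With repressor PurC bound, *irpN* is not transcribed.

OFF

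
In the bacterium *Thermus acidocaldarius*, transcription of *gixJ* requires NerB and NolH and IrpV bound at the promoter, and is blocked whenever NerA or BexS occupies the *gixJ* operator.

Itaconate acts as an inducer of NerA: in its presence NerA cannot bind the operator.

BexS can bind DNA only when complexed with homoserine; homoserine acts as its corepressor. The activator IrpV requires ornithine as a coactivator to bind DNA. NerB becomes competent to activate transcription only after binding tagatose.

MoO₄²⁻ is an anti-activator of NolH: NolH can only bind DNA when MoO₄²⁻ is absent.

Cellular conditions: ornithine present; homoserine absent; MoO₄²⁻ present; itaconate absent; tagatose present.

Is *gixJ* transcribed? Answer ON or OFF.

Itaconate is absent, so NerA is active.
Homoserine is absent, so BexS is inactive.
Tagatose is present, so NerB is active.
MoO₄²⁻ is present, so NolH is inactive.
Ornithine is present, so IrpV is active.
With repressor NerA bound, *gixJ* is not transcribed.

OFF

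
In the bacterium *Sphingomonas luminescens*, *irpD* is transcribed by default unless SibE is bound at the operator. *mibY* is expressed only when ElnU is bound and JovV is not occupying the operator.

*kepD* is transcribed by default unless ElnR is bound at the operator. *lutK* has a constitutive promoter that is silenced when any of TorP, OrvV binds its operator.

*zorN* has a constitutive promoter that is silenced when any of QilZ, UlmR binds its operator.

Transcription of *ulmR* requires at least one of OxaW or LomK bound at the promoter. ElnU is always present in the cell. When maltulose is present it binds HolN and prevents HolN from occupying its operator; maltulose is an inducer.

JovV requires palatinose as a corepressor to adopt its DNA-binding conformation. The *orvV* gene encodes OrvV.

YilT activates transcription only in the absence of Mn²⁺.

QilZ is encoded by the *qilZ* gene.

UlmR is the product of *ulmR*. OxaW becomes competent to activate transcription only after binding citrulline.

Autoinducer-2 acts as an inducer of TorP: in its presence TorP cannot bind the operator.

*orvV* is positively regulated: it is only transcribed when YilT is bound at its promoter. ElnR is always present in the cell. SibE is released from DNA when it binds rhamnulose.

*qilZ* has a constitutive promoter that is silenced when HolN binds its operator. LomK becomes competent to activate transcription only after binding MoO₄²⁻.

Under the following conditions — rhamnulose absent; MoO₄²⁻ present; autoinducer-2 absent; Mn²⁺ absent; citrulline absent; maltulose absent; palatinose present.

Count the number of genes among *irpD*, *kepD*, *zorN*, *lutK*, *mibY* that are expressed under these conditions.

0

Rhamnulose is absent, so SibE is active.
With repressor SibE bound, *irpD* is not transcribed.
→ *irpD* is OFF.
ElnR is produced constitutively and is active.
With repressor ElnR bound, *kepD* is not transcribed.
→ *kepD* is OFF.
Maltulose is absent, so HolN is active.
With repressor HolN bound, *qilZ* is not transcribed.
So QilZ is not produced.
Citrulline is absent, so OxaW is inactive.
MoO₄²⁻ is present, so LomK is active.
Activator LomK is present, so *ulmR* is transcribed.
So UlmR is produced and active.
With repressor UlmR bound, *zorN* is not transcribed.
→ *zorN* is OFF.
Autoinducer-2 is absent, so TorP is active.
Mn²⁺ is absent, so YilT is active.
No repressor is bound and YilT is active, so *orvV* is transcribed.
So OrvV is produced and active.
With repressor TorP bound, *lutK* is not transcribed.
→ *lutK* is OFF.
Palatinose is present, so JovV is active.
ElnU is produced constitutively and is active.
With repressor JovV bound, *mibY* is not transcribed.
→ *mibY* is OFF.
0 of the 5 genes are transcribed.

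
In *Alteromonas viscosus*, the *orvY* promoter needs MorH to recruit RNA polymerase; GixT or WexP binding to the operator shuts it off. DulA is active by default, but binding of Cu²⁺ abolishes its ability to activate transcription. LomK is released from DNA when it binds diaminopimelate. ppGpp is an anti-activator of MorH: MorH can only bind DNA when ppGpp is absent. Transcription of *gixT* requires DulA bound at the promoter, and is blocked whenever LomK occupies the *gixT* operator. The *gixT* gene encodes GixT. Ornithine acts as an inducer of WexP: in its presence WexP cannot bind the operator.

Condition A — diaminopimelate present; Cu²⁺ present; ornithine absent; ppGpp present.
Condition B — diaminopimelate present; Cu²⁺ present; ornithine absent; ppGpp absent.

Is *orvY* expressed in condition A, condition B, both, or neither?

neither

Condition A:
Diaminopimelate is present, so LomK is inactive.
Cu²⁺ is present, so DulA is inactive.
Required activator DulA is absent, so *gixT* is not transcribed.
So GixT is not produced.
Ornithine is absent, so WexP is active.
ppGpp is present, so MorH is inactive.
With repressor WexP bound, *orvY* is not transcribed.
→ *orvY* is OFF in A.
Condition B:
Diaminopimelate is present, so LomK is inactive.
Cu²⁺ is present, so DulA is inactive.
Required activator DulA is absent, so *gixT* is not transcribed.
So GixT is not produced.
Ornithine is absent, so WexP is active.
ppGpp is absent, so MorH is active.
With repressor WexP bound, *orvY* is not transcribed.
→ *orvY* is OFF in B.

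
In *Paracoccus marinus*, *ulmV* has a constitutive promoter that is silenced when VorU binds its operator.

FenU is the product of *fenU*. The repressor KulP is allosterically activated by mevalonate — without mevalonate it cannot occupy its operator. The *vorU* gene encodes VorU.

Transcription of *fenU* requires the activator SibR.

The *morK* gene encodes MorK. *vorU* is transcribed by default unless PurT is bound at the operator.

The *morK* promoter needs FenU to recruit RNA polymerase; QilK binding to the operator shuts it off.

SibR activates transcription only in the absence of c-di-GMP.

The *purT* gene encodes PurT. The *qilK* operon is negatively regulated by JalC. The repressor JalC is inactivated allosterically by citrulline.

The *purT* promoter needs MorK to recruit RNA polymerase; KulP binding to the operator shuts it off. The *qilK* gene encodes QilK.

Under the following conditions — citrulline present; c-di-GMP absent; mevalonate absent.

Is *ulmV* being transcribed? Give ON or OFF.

OFF

Citrulline is present, so JalC is inactive.
With no repressor bound, *qilK* is transcribed.
So QilK is produced and active.
c-di-GMP is absent, so SibR is active.
No repressor is bound and SibR is active, so *fenU* is transcribed.
So FenU is produced and active.
With repressor QilK bound, *morK* is not transcribed.
So MorK is not produced.
Mevalonate is absent, so KulP is inactive.
Required activator MorK is absent, so *purT* is not transcribed.
So PurT is not produced.
With no repressor bound, *vorU* is transcribed.
So VorU is produced and active.
With repressor VorU bound, *ulmV* is not transcribed.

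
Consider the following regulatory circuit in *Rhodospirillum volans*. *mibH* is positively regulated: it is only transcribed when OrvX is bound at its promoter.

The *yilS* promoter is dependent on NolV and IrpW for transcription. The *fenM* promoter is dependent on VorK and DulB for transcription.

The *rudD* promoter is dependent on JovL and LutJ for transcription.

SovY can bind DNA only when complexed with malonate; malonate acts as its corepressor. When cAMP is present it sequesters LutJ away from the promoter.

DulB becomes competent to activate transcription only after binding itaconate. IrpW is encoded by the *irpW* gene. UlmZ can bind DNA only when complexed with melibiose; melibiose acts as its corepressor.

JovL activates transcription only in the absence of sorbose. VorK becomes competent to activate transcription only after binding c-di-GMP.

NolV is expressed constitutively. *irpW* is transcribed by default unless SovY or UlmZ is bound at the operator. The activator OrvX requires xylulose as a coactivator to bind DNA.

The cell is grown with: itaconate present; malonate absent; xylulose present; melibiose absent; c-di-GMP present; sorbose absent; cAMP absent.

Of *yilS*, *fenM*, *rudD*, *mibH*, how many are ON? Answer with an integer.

4

NolV is produced constitutively and is active.
Malonate is absent, so SovY is inactive.
Melibiose is absent, so UlmZ is inactive.
With no repressor bound, *irpW* is transcribed.
So IrpW is produced and active.
No repressor is bound and NolV and IrpW are active, so *yilS* is transcribed.
→ *yilS* is ON.
c-di-GMP is present, so VorK is active.
Itaconate is present, so DulB is active.
No repressor is bound and VorK and DulB are active, so *fenM* is transcribed.
→ *fenM* is ON.
Sorbose is absent, so JovL is active.
cAMP is absent, so LutJ is active.
No repressor is bound and JovL and LutJ are active, so *rudD* is transcribed.
→ *rudD* is ON.
Xylulose is present, so OrvX is active.
No repressor is bound and OrvX is active, so *mibH* is transcribed.
→ *mibH* is ON.
4 of the 4 genes are transcribed.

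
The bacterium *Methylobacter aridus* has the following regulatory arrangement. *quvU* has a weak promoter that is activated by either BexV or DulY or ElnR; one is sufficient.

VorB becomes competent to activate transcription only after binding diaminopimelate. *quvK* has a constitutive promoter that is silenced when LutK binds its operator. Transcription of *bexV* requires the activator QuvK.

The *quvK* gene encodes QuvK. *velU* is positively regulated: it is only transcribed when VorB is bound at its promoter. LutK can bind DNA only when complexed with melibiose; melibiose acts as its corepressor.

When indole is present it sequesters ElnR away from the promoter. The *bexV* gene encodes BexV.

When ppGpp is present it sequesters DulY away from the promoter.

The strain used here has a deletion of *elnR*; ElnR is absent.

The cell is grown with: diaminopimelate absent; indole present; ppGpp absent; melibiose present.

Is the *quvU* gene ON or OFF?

Melibiose is present, so LutK is active.
With repressor LutK bound, *quvK* is not transcribed.
So QuvK is not produced.
Required activator QuvK is absent, so *bexV* is not transcribed.
So BexV is not produced.
ppGpp is absent, so DulY is active.
ElnR is non-functional in this strain, so it has no effect.
Activator DulY is present, so *quvU* is transcribed.

ON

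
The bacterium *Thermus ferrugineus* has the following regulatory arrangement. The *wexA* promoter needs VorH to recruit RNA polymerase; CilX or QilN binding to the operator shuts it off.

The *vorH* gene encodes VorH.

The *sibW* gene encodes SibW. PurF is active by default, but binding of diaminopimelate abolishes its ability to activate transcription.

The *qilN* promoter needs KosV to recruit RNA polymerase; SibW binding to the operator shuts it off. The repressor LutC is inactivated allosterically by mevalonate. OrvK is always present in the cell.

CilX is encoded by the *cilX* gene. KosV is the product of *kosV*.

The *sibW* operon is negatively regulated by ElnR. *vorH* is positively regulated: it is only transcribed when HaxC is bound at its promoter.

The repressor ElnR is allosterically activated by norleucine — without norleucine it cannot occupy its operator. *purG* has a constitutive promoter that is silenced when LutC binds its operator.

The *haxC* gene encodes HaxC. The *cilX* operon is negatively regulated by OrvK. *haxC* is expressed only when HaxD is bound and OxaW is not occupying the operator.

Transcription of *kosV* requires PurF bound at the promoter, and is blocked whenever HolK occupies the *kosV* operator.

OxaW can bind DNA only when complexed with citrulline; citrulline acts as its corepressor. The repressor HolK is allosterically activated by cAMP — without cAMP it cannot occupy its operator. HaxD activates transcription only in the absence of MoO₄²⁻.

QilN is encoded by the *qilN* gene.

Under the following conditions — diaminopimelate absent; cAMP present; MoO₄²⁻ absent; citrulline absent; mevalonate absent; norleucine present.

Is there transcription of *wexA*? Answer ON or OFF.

OrvK is produced constitutively and is active.
With repressor OrvK bound, *cilX* is not transcribed.
So CilX is not produced.
Citrulline is absent, so OxaW is inactive.
MoO₄²⁻ is absent, so HaxD is active.
No repressor is bound and HaxD is active, so *haxC* is transcribed.
So HaxC is produced and active.
No repressor is bound and HaxC is active, so *vorH* is transcribed.
So VorH is produced and active.
Norleucine is present, so ElnR is active.
With repressor ElnR bound, *sibW* is not transcribed.
So SibW is not produced.
Diaminopimelate is absent, so PurF is active.
cAMP is present, so HolK is active.
With repressor HolK bound, *kosV* is not transcribed.
So KosV is not produced.
Required activator KosV is absent, so *qilN* is not transcribed.
So QilN is not produced.
No repressor is bound and VorH is active, so *wexA* is transcribed.

ON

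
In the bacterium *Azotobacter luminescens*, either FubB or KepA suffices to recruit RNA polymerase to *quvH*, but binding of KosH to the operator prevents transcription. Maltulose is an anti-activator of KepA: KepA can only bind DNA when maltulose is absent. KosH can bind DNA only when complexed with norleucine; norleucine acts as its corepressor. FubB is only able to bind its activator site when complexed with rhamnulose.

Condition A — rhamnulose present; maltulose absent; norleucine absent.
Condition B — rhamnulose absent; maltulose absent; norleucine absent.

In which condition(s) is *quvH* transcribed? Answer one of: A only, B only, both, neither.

both

Condition A:
Rhamnulose is present, so FubB is active.
Maltulose is absent, so KepA is active.
Norleucine is absent, so KosH is inactive.
Activator FubB is present, so *quvH* is transcribed.
→ *quvH* is ON in A.
Condition B:
Rhamnulose is absent, so FubB is inactive.
Maltulose is absent, so KepA is active.
Norleucine is absent, so KosH is inactive.
Activator KepA is present, so *quvH* is transcribed.
→ *quvH* is ON in B.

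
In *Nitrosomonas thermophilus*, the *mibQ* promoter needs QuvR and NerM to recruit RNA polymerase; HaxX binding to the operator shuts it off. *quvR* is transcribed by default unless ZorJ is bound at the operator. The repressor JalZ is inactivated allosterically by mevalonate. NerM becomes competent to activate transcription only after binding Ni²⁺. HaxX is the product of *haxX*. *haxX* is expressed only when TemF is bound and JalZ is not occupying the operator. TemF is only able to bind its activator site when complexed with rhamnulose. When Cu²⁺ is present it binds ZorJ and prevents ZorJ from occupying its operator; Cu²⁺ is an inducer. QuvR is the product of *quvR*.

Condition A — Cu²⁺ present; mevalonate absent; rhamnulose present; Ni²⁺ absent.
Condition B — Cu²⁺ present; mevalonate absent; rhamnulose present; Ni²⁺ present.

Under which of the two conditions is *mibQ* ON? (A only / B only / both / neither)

Condition A:
Cu²⁺ is present, so ZorJ is inactive.
With no repressor bound, *quvR* is transcribed.
So QuvR is produced and active.
Mevalonate is absent, so JalZ is active.
Rhamnulose is present, so TemF is active.
With repressor JalZ bound, *haxX* is not transcribed.
So HaxX is not produced.
Ni²⁺ is absent, so NerM is inactive.
Required activator NerM is absent, so *mibQ* is not transcribed.
→ *mibQ* is OFF in A.
Condition B:
Cu²⁺ is present, so ZorJ is inactive.
With no repressor bound, *quvR* is transcribed.
So QuvR is produced and active.
Mevalonate is absent, so JalZ is active.
Rhamnulose is present, so TemF is active.
With repressor JalZ bound, *haxX* is not transcribed.
So HaxX is not produced.
Ni²⁺ is present, so NerM is active.
No repressor is bound and QuvR and NerM are active, so *mibQ* is transcribed.
→ *mibQ* is ON in B.

B only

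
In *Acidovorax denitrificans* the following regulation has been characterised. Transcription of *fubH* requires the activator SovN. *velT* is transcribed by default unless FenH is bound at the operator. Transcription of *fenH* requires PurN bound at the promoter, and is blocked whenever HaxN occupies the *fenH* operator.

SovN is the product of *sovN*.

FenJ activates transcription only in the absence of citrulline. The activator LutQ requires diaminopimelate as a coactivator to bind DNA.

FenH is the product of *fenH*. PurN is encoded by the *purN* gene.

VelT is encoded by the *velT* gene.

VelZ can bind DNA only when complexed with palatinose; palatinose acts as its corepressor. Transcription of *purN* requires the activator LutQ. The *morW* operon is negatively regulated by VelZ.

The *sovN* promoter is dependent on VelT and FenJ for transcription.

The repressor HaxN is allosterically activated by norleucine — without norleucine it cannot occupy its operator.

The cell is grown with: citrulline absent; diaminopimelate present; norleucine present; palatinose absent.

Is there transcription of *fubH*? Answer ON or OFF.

Diaminopimelate is present, so LutQ is active.
No repressor is bound and LutQ is active, so *purN* is transcribed.
So PurN is produced and active.
Norleucine is present, so HaxN is active.
With repressor HaxN bound, *fenH* is not transcribed.
So FenH is not produced.
With no repressor bound, *velT* is transcribed.
So VelT is produced and active.
Citrulline is absent, so FenJ is active.
No repressor is bound and VelT and FenJ are active, so *sovN* is transcribed.
So SovN is produced and active.
No repressor is bound and SovN is active, so *fubH* is transcribed.

ON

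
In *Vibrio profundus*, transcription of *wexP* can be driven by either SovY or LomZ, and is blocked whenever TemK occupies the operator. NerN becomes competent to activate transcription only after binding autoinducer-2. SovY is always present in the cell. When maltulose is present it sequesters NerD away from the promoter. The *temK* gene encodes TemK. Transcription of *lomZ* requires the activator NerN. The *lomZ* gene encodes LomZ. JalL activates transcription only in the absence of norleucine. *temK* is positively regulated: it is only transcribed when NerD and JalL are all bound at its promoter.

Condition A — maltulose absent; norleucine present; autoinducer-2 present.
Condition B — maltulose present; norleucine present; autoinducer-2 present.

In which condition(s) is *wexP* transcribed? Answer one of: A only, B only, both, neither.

both

Condition A:
SovY is produced constitutively and is active.
Maltulose is absent, so NerD is active.
Norleucine is present, so JalL is inactive.
Required activator JalL is absent, so *temK* is not transcribed.
So TemK is not produced.
Autoinducer-2 is present, so NerN is active.
No repressor is bound and NerN is active, so *lomZ* is transcribed.
So LomZ is produced and active.
Activator SovY is present, so *wexP* is transcribed.
→ *wexP* is ON in A.
Condition B:
SovY is produced constitutively and is active.
Maltulose is present, so NerD is inactive.
Norleucine is present, so JalL is inactive.
Required activator NerD is absent, so *temK* is not transcribed.
So TemK is not produced.
Autoinducer-2 is present, so NerN is active.
No repressor is bound and NerN is active, so *lomZ* is transcribed.
So LomZ is produced and active.
Activator SovY is present, so *wexP* is transcribed.
→ *wexP* is ON in B.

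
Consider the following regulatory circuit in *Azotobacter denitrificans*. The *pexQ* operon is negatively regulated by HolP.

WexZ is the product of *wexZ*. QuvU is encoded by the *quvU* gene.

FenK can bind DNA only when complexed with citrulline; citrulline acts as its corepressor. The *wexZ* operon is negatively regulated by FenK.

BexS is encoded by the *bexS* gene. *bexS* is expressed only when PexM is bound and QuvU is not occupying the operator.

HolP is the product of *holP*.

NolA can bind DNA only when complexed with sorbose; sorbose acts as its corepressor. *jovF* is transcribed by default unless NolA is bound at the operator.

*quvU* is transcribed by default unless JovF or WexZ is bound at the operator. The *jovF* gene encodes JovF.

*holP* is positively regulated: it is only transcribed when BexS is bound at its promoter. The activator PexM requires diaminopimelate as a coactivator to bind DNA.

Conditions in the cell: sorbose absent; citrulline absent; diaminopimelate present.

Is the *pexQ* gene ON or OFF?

Sorbose is absent, so NolA is inactive.
With no repressor bound, *jovF* is transcribed.
So JovF is produced and active.
Citrulline is absent, so FenK is inactive.
With no repressor bound, *wexZ* is transcribed.
So WexZ is produced and active.
With repressor JovF bound, *quvU* is not transcribed.
So QuvU is not produced.
Diaminopimelate is present, so PexM is active.
No repressor is bound and PexM is active, so *bexS* is transcribed.
So BexS is produced and active.
No repressor is bound and BexS is active, so *holP* is transcribed.
So HolP is produced and active.
With repressor HolP bound, *pexQ* is not transcribed.

OFF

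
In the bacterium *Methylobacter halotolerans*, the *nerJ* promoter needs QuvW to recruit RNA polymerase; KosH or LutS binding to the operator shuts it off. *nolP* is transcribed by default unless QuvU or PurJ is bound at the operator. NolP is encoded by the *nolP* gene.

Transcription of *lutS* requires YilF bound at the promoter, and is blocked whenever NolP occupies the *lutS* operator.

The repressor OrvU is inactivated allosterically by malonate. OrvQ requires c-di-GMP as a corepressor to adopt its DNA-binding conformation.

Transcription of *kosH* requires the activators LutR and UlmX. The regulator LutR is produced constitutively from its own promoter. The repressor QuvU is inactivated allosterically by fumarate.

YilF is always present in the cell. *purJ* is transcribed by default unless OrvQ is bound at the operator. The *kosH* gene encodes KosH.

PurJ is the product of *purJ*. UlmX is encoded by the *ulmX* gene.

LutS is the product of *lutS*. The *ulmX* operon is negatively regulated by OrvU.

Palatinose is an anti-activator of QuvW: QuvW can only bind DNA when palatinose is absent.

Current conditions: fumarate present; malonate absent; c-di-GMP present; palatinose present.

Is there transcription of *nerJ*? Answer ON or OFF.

OFF

LutR is produced constitutively and is active.
Malonate is absent, so OrvU is active.
With repressor OrvU bound, *ulmX* is not transcribed.
So UlmX is not produced.
Required activator UlmX is absent, so *kosH* is not transcribed.
So KosH is not produced.
Palatinose is present, so QuvW is inactive.
YilF is produced constitutively and is active.
Fumarate is present, so QuvU is inactive.
c-di-GMP is present, so OrvQ is active.
With repressor OrvQ bound, *purJ* is not transcribed.
So PurJ is not produced.
With no repressor bound, *nolP* is transcribed.
So NolP is produced and active.
With repressor NolP bound, *lutS* is not transcribed.
So LutS is not produced.
Required activator QuvW is absent, so *nerJ* is not transcribed.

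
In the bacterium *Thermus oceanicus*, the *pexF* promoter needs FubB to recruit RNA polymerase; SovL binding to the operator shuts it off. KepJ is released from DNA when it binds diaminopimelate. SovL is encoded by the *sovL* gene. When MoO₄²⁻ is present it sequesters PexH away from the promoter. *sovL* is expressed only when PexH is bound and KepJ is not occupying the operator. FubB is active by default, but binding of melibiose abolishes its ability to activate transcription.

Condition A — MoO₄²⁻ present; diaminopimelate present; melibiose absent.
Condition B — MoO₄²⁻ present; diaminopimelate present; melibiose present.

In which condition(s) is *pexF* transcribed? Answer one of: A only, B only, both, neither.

Condition A:
MoO₄²⁻ is present, so PexH is inactive.
Diaminopimelate is present, so KepJ is inactive.
Required activator PexH is absent, so *sovL* is not transcribed.
So SovL is not produced.
Melibiose is absent, so FubB is active.
No repressor is bound and FubB is active, so *pexF* is transcribed.
→ *pexF* is ON in A.
Condition B:
MoO₄²⁻ is present, so PexH is inactive.
Diaminopimelate is present, so KepJ is inactive.
Required activator PexH is absent, so *sovL* is not transcribed.
So SovL is not produced.
Melibiose is present, so FubB is inactive.
Required activator FubB is absent, so *pexF* is not transcribed.
→ *pexF* is OFF in B.

A only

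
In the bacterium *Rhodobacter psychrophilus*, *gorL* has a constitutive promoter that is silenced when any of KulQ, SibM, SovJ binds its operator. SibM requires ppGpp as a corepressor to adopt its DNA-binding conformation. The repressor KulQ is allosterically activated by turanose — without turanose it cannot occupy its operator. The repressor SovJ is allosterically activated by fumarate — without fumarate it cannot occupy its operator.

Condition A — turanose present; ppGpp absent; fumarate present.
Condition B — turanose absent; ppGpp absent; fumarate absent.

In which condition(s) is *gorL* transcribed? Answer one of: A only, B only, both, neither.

Condition A:
Turanose is present, so KulQ is active.
ppGpp is absent, so SibM is inactive.
Fumarate is present, so SovJ is active.
With repressor KulQ bound, *gorL* is not transcribed.
→ *gorL* is OFF in A.
Condition B:
Turanose is absent, so KulQ is inactive.
ppGpp is absent, so SibM is inactive.
Fumarate is absent, so SovJ is inactive.
With no repressor bound, *gorL* is transcribed.
→ *gorL* is ON in B.

B only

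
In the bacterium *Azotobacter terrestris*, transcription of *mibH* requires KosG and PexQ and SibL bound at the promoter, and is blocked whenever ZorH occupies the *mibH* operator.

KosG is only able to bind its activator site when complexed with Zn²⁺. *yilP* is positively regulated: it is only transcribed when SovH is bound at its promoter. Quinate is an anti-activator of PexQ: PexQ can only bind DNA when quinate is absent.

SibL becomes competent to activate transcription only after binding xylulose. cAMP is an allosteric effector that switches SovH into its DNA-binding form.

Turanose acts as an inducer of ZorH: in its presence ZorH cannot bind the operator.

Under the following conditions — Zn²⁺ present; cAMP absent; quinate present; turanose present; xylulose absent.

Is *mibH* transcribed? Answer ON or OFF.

OFF

Turanose is present, so ZorH is inactive.
Zn²⁺ is present, so KosG is active.
Quinate is present, so PexQ is inactive.
Xylulose is absent, so SibL is inactive.
Required activator PexQ is absent, so *mibH* is not transcribed.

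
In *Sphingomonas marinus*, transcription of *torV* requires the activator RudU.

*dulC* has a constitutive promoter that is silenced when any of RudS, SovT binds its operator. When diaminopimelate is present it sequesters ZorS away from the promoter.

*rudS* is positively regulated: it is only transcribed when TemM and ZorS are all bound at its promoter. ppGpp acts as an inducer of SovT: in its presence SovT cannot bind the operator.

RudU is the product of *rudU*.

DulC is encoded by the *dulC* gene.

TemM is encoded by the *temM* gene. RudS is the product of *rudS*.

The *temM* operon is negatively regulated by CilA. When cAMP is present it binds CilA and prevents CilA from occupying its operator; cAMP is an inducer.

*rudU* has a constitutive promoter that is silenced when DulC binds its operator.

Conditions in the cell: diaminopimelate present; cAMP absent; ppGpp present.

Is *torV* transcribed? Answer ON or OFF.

cAMP is absent, so CilA is active.
With repressor CilA bound, *temM* is not transcribed.
So TemM is not produced.
Diaminopimelate is present, so ZorS is inactive.
Required activator TemM is absent, so *rudS* is not transcribed.
So RudS is not produced.
ppGpp is present, so SovT is inactive.
With no repressor bound, *dulC* is transcribed.
So DulC is produced and active.
With repressor DulC bound, *rudU* is not transcribed.
So RudU is not produced.
Required activator RudU is absent, so *torV* is not transcribed.

OFF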